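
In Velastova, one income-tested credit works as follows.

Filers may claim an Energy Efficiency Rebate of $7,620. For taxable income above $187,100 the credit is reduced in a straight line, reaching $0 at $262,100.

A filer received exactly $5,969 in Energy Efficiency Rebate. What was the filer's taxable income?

$5,969 is 5,969/7,620 of the full $7,620, so 1,651/7,620 of the $75,000 range has been used: income = $187,100 + $75,000 × 1,651/7,620 = $203,350.

$203,350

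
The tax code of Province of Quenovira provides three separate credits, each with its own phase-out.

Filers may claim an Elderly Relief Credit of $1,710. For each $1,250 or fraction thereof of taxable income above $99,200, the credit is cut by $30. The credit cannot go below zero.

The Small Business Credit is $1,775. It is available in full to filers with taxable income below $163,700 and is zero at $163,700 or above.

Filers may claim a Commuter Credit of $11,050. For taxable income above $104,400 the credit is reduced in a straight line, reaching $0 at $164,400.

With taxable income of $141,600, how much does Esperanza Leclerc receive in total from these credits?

$6,664

Elderly Relief Credit: income exceeds $99,200 by $42,400, which is 34 full-or-partial $1,250 increments; reduction = 34 × $30 = $1,020, leaving $690.
Small Business Credit: $141,600 is below the $163,700 cutoff, so the full $1,775 applies.
Commuter Credit: $141,600 is $37,200 into a $60,000 phase-out range, leaving 22,800/60,000 of the credit: $11,050 × 22,800/60,000 = $4,199.
Total: $690 + $1,775 + $4,199 = $6,664.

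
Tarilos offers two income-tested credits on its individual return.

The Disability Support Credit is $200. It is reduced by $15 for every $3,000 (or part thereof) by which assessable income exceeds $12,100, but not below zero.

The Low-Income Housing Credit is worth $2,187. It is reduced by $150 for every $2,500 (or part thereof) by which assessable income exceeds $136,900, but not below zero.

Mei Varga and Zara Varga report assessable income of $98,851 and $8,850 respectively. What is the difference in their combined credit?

$200

Mei ($98,851): Disability Support Credit: income exceeds $12,100 by $86,751 → 29 increments × $15 = $435 ≥ base, so the credit is $0. Low-Income Housing Credit: $98,851 is at or below the $136,900 threshold, so the full $2,187 applies. total $0 + $2,187 = $2,187
Zara ($8,850): Disability Support Credit: $8,850 is at or below the $12,100 threshold, so the full $200 applies. Low-Income Housing Credit: $8,850 is at or below the $136,900 threshold, so the full $2,187 applies. total $200 + $2,187 = $2,387
Difference: |$2,187 − $2,387| = $200.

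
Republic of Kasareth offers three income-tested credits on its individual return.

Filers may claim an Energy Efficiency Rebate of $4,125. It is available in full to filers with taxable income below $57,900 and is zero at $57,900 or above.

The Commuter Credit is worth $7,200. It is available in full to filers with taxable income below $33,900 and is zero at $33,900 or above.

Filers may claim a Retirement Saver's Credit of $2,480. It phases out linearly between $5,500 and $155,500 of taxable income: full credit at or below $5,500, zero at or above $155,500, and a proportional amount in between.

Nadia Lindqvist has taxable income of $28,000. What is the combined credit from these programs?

$13,433

Energy Efficiency Rebate: $28,000 is below the $57,900 cutoff, so the full $4,125 applies.
Commuter Credit: $28,000 is below the $33,900 cutoff, so the full $7,200 applies.
Retirement Saver's Credit: $28,000 is $22,500 into a $150,000 phase-out range, leaving 127,500/150,000 of the credit: $2,480 × 127,500/150,000 = $2,108.
Total: $4,125 + $7,200 + $2,108 = $13,433.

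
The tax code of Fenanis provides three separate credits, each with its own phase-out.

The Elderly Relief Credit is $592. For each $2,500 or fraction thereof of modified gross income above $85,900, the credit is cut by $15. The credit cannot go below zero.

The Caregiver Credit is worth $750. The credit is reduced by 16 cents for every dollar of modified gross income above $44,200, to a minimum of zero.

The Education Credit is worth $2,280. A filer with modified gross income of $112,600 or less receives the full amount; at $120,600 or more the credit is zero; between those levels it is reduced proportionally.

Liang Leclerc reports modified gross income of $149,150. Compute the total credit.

Elderly Relief Credit: income exceeds $85,900 by $63,250, which is 26 full-or-partial $2,500 increments; reduction = 26 × $15 = $390, leaving $202.
Caregiver Credit: 16% of the $104,950 excess over $44,200 is $16,792 ≥ base, so the credit is $0.
Education Credit: $149,150 is at or above $120,600, so the credit is $0.
Total: $202 + $0 + $0 = $202.

$202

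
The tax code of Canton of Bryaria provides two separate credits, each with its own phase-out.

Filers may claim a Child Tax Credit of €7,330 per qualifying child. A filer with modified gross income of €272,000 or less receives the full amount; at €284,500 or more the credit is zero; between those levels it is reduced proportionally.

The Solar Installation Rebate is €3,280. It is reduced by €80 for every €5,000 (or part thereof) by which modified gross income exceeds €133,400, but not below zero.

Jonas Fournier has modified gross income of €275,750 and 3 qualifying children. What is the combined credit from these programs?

€16,353

Child Tax Credit: base = 3 × €7,330 = €21,990. €275,750 is €3,750 into a €12,500 phase-out range, leaving 8,750/12,500 of the credit: €21,990 × 8,750/12,500 = €15,393.
Solar Installation Rebate: income exceeds €133,400 by €142,350, which is 29 full-or-partial €5,000 increments; reduction = 29 × €80 = €2,320, leaving €960.
Total: €15,393 + €960 = €16,353.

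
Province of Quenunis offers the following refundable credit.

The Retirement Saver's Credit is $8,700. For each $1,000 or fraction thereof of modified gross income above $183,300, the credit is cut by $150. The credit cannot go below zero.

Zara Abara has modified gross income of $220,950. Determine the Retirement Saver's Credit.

$3,000

Retirement Saver's Credit: income exceeds $183,300 by $37,650, which is 38 full-or-partial $1,000 increments; reduction = 38 × $150 = $5,700, leaving $3,000.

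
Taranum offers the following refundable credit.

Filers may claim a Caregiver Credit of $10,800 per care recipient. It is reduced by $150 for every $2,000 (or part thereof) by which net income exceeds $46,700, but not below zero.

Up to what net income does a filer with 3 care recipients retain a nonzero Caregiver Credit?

$476,700

Full credit = 3 × $10,800 = $32,400.
After 215 increments the reduction is 215 × $150 = $32,250, leaving $150; one more increment wipes it out. Increment 215 ends at excess 215 × $2,000 = $430,000, so the highest qualifying income is $46,700 + $430,000 = $476,700.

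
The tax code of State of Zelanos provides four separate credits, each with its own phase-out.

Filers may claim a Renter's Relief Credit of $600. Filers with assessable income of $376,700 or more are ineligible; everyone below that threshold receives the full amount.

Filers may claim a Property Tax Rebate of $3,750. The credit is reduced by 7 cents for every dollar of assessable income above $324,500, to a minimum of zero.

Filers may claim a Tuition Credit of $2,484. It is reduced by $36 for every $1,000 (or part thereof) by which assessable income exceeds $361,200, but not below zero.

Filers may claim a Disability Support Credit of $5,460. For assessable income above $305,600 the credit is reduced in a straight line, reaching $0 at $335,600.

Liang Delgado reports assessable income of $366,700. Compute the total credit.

Renter's Relief Credit: $366,700 is below the $376,700 cutoff, so the full $600 applies.
Property Tax Rebate: 7% of the $42,200 excess over $324,500 is $2,954; credit = $3,750 − $2,954 = $796.
Tuition Credit: income exceeds $361,200 by $5,500, which is 6 full-or-partial $1,000 increments; reduction = 6 × $36 = $216, leaving $2,268.
Disability Support Credit: $366,700 is at or above $335,600, so the credit is $0.
Total: $600 + $796 + $2,268 + $0 = $3,664.

$3,664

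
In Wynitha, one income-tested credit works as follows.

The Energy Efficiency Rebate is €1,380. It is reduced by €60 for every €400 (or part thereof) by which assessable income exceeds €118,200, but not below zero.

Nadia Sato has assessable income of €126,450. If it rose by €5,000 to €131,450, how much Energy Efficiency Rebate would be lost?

€120

At €126,450 — income exceeds €118,200 by €8,250, which is 21 full-or-partial €400 increments; reduction = 21 × €60 = €1,260, leaving €120.
At €131,450 — income exceeds €118,200 by €13,250 → 34 increments × €60 = €2,040 ≥ base, so the credit is €0.
Lost: €120 − €0 = €120.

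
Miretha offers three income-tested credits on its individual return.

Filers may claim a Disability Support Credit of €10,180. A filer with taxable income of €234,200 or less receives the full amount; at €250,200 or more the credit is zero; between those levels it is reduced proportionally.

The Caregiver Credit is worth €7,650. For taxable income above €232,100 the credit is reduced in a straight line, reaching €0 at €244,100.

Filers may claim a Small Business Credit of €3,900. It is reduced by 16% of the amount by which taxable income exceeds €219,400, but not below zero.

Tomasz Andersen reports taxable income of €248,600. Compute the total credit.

Disability Support Credit: €248,600 is €14,400 into a €16,000 phase-out range, leaving 1,600/16,000 of the credit: €10,180 × 1,600/16,000 = €1,018.
Caregiver Credit: €248,600 is at or above €244,100, so the credit is €0.
Small Business Credit: 16% of the €29,200 excess over €219,400 is €4,672 ≥ base, so the credit is €0.
Total: €1,018 + €0 + €0 = €1,018.

€1,018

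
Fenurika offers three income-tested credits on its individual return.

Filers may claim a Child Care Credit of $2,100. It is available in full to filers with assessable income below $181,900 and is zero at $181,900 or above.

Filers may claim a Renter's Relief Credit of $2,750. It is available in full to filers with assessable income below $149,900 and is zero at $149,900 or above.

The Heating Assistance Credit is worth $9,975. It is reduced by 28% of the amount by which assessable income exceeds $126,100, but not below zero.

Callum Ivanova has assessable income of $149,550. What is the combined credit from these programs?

Child Care Credit: $149,550 is below the $181,900 cutoff, so the full $2,100 applies.
Renter's Relief Credit: $149,550 is below the $149,900 cutoff, so the full $2,750 applies.
Heating Assistance Credit: 28% of the $23,450 excess over $126,100 is $6,566; credit = $9,975 − $6,566 = $3,409.
Total: $2,100 + $2,750 + $3,409 = $8,259.

$8,259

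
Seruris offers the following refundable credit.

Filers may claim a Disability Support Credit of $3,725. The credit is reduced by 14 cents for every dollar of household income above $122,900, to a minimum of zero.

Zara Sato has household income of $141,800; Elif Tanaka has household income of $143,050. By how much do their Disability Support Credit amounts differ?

Zara ($141,800): Disability Support Credit: 14% of the $18,900 excess over $122,900 is $2,646; credit = $3,725 − $2,646 = $1,079.
Elif ($143,050): Disability Support Credit: 14% of the $20,150 excess over $122,900 is $2,821; credit = $3,725 − $2,821 = $904.
Difference: |$1,079 − $904| = $175.

$175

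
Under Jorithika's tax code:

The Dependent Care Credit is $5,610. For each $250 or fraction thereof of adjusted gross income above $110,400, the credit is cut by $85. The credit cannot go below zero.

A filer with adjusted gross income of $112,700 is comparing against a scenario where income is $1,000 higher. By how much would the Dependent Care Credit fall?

At $112,700 — income exceeds $110,400 by $2,300, which is 10 full-or-partial $250 increments; reduction = 10 × $85 = $850, leaving $4,760.
At $113,700 — income exceeds $110,400 by $3,300, which is 14 full-or-partial $250 increments; reduction = 14 × $85 = $1,190, leaving $4,420.
Lost: $4,760 − $4,420 = $340.

$340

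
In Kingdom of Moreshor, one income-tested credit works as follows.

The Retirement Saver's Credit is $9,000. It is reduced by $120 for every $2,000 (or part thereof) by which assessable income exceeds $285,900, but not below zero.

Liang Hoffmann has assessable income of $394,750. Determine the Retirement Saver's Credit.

$2,400

Retirement Saver's Credit: income exceeds $285,900 by $108,850, which is 55 full-or-partial $2,000 increments; reduction = 55 × $120 = $6,600, leaving $2,400.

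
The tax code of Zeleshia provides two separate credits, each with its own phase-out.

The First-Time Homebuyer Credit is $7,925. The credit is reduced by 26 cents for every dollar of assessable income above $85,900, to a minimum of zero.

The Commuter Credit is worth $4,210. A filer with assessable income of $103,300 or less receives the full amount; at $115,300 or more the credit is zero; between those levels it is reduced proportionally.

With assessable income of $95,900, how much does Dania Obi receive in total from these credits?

First-Time Homebuyer Credit: 26% of the $10,000 excess over $85,900 is $2,600; credit = $7,925 − $2,600 = $5,325.
Commuter Credit: $95,900 is at or below the $103,300 threshold, so the full $4,210 applies.
Total: $5,325 + $4,210 = $9,535.

$9,535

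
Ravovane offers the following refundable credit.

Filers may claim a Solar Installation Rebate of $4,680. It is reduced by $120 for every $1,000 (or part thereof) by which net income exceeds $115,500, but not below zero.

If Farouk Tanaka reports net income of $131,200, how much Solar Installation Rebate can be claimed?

$2,760

Solar Installation Rebate: income exceeds $115,500 by $15,700, which is 16 full-or-partial $1,000 increments; reduction = 16 × $120 = $1,920, leaving $2,760.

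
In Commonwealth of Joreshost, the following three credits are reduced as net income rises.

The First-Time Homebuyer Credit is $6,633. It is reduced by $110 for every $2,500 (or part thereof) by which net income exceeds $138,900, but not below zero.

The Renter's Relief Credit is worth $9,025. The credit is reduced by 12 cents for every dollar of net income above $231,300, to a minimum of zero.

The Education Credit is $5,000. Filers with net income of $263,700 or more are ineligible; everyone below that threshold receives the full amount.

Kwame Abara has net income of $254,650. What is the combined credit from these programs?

First-Time Homebuyer Credit: income exceeds $138,900 by $115,750, which is 47 full-or-partial $2,500 increments; reduction = 47 × $110 = $5,170, leaving $1,463.
Renter's Relief Credit: 12% of the $23,350 excess over $231,300 is $2,802; credit = $9,025 − $2,802 = $6,223.
Education Credit: $254,650 is below the $263,700 cutoff, so the full $5,000 applies.
Total: $1,463 + $6,223 + $5,000 = $12,686.

$12,686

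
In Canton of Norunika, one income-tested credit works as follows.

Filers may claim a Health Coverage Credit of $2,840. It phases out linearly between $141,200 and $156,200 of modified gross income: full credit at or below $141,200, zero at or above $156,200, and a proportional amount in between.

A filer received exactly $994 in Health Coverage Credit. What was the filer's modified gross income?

$150,950

$994 is 994/2,840 of the full $2,840, so 1,846/2,840 of the $15,000 range has been used: income = $141,200 + $15,000 × 1,846/2,840 = $150,950.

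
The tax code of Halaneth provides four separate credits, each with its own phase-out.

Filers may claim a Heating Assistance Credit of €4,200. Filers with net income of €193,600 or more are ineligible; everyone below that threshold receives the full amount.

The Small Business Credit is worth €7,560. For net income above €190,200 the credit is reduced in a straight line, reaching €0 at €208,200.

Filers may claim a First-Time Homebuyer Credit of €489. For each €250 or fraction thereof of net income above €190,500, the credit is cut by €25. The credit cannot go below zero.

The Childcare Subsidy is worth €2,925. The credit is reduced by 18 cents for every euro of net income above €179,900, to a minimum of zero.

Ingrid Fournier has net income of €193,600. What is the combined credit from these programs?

€6,755

Heating Assistance Credit: €193,600 meets or exceeds the €193,600 cutoff, so the credit is €0.
Small Business Credit: €193,600 is €3,400 into a €18,000 phase-out range, leaving 14,600/18,000 of the credit: €7,560 × 14,600/18,000 = €6,132.
First-Time Homebuyer Credit: income exceeds €190,500 by €3,100, which is 13 full-or-partial €250 increments; reduction = 13 × €25 = €325, leaving €164.
Childcare Subsidy: 18% of the €13,700 excess over €179,900 is €2,466; credit = €2,925 − €2,466 = €459.
Total: €0 + €6,132 + €164 + €459 = €6,755.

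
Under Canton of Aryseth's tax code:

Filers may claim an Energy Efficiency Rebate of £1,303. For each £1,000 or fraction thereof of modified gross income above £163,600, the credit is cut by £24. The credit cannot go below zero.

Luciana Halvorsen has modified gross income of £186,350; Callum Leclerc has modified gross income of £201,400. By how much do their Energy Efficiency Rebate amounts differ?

Luciana (£186,350): Energy Efficiency Rebate: income exceeds £163,600 by £22,750, which is 23 full-or-partial £1,000 increments; reduction = 23 × £24 = £552, leaving £751.
Callum (£201,400): Energy Efficiency Rebate: income exceeds £163,600 by £37,800, which is 38 full-or-partial £1,000 increments; reduction = 38 × £24 = £912, leaving £391.
Difference: |£751 − £391| = £360.

£360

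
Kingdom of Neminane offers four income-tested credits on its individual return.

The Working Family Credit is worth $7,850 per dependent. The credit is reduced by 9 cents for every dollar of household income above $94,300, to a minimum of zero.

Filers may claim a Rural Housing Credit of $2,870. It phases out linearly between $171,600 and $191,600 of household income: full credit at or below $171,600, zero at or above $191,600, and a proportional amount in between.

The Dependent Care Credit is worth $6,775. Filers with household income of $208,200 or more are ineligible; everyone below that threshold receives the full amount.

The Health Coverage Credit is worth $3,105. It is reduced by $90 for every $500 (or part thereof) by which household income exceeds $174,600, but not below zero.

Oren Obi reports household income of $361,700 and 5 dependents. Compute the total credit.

Working Family Credit: base = 5 × $7,850 = $39,250. 9% of the $267,400 excess over $94,300 is $24,066; credit = $39,250 − $24,066 = $15,184.
Rural Housing Credit: $361,700 is at or above $191,600, so the credit is $0.
Dependent Care Credit: $361,700 meets or exceeds the $208,200 cutoff, so the credit is $0.
Health Coverage Credit: income exceeds $174,600 by $187,100 → 375 increments × $90 = $33,750 ≥ base, so the credit is $0.
Total: $15,184 + $0 + $0 + $0 = $15,184.

$15,184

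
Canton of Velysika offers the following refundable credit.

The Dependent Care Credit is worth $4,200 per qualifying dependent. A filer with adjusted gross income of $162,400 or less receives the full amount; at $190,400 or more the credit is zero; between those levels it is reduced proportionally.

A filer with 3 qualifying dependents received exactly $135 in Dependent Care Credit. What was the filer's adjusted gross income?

Full credit = 3 × $4,200 = $12,600.
$135 is 135/12,600 of the full $12,600, so 12,465/12,600 of the $28,000 range has been used: income = $162,400 + $28,000 × 12,465/12,600 = $190,100.

$190,100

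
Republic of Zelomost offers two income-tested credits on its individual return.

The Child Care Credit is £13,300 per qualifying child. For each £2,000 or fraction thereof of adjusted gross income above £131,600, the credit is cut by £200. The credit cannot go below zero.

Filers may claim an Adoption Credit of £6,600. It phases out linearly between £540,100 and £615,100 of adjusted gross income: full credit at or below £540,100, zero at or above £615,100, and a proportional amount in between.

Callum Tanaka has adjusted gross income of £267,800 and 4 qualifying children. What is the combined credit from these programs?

Child Care Credit: base = 4 × £13,300 = £53,200. income exceeds £131,600 by £136,200, which is 69 full-or-partial £2,000 increments; reduction = 69 × £200 = £13,800, leaving £39,400.
Adoption Credit: £267,800 is at or below the £540,100 threshold, so the full £6,600 applies.
Total: £39,400 + £6,600 = £46,000.

£46,000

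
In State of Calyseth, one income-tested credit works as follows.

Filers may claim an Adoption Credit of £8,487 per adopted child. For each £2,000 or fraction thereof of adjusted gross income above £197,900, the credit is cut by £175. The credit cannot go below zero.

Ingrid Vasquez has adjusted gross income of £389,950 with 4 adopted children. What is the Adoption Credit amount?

Adoption Credit: base = 4 × £8,487 = £33,948. income exceeds £197,900 by £192,050, which is 97 full-or-partial £2,000 increments; reduction = 97 × £175 = £16,975, leaving £16,973.

£16,973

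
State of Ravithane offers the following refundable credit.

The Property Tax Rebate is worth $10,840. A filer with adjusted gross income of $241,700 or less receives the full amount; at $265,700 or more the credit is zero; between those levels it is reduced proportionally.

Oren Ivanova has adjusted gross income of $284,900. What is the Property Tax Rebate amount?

$0

Property Tax Rebate: $284,900 is at or above $265,700, so the credit is $0.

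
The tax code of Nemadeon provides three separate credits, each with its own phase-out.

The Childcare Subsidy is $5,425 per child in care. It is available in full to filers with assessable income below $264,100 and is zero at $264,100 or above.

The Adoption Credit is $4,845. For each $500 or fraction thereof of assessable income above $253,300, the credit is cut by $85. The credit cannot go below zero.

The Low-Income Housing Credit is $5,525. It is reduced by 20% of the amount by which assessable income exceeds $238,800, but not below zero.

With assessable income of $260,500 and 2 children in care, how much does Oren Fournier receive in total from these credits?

$15,605

Childcare Subsidy: base = 2 × $5,425 = $10,850. $260,500 is below the $264,100 cutoff, so the full $10,850 applies.
Adoption Credit: income exceeds $253,300 by $7,200, which is 15 full-or-partial $500 increments; reduction = 15 × $85 = $1,275, leaving $3,570.
Low-Income Housing Credit: 20% of the $21,700 excess over $238,800 is $4,340; credit = $5,525 − $4,340 = $1,185.
Total: $10,850 + $3,570 + $1,185 = $15,605.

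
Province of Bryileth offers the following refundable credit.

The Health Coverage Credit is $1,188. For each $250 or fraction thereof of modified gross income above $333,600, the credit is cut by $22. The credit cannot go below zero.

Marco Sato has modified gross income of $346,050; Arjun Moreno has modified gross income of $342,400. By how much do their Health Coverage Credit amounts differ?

$308

Marco ($346,050): Health Coverage Credit: income exceeds $333,600 by $12,450, which is 50 full-or-partial $250 increments; reduction = 50 × $22 = $1,100, leaving $88.
Arjun ($342,400): Health Coverage Credit: income exceeds $333,600 by $8,800, which is 36 full-or-partial $250 increments; reduction = 36 × $22 = $792, leaving $396.
Difference: |$88 − $396| = $308.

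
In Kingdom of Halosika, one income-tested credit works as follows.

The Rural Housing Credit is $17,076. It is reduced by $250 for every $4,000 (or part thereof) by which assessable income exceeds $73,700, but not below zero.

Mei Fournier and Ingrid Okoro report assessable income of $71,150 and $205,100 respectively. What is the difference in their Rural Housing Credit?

$8,250

Mei ($71,150): Rural Housing Credit: $71,150 is at or below the $73,700 threshold, so the full $17,076 applies.
Ingrid ($205,100): Rural Housing Credit: income exceeds $73,700 by $131,400, which is 33 full-or-partial $4,000 increments; reduction = 33 × $250 = $8,250, leaving $8,826.
Difference: |$17,076 − $8,826| = $8,250.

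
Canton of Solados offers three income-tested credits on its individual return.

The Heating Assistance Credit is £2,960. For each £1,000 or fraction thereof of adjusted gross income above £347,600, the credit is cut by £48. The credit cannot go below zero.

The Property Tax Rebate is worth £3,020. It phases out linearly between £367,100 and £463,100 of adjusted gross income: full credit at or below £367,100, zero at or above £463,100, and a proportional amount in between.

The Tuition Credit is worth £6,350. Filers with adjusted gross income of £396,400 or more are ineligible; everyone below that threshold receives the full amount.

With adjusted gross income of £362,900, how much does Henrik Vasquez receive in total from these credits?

Heating Assistance Credit: income exceeds £347,600 by £15,300, which is 16 full-or-partial £1,000 increments; reduction = 16 × £48 = £768, leaving £2,192.
Property Tax Rebate: £362,900 is at or below the £367,100 threshold, so the full £3,020 applies.
Tuition Credit: £362,900 is below the £396,400 cutoff, so the full £6,350 applies.
Total: £2,192 + £3,020 + £6,350 = £11,562.

£11,562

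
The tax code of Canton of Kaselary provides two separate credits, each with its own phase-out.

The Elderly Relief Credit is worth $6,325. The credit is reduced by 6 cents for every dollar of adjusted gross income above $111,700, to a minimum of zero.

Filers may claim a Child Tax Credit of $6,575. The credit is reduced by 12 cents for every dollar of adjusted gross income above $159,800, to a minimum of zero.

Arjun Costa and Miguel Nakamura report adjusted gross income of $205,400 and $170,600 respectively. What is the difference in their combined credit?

Arjun ($205,400): Elderly Relief Credit: 6% of the $93,700 excess over $111,700 is $5,622; credit = $6,325 − $5,622 = $703. Child Tax Credit: 12% of the $45,600 excess over $159,800 is $5,472; credit = $6,575 − $5,472 = $1,103. total $703 + $1,103 = $1,806
Miguel ($170,600): Elderly Relief Credit: 6% of the $58,900 excess over $111,700 is $3,534; credit = $6,325 − $3,534 = $2,791. Child Tax Credit: 12% of the $10,800 excess over $159,800 is $1,296; credit = $6,575 − $1,296 = $5,279. total $2,791 + $5,279 = $8,070
Difference: |$1,806 − $8,070| = $6,264.

$6,264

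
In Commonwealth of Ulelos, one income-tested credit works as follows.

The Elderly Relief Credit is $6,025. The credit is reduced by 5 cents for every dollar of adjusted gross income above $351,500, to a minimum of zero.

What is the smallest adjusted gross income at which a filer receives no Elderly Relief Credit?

$472,000

The credit falls by 5% of each dollar above $351,500, so it reaches zero when the excess is $6,025 / 5% = $120,500: income = $351,500 + $120,500 = $472,000.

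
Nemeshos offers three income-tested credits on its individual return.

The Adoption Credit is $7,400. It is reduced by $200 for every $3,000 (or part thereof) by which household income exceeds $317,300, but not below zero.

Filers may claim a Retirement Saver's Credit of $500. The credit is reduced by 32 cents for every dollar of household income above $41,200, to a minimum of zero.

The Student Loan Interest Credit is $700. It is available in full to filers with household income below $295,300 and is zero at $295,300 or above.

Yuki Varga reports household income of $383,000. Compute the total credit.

$3,000

Adoption Credit: income exceeds $317,300 by $65,700, which is 22 full-or-partial $3,000 increments; reduction = 22 × $200 = $4,400, leaving $3,000.
Retirement Saver's Credit: 32% of the $341,800 excess over $41,200 is $109,376 ≥ base, so the credit is $0.
Student Loan Interest Credit: $383,000 meets or exceeds the $295,300 cutoff, so the credit is $0.
Total: $3,000 + $0 + $0 = $3,000.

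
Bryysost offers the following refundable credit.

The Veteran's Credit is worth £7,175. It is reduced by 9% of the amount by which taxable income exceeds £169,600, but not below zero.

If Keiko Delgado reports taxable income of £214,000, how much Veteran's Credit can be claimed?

£3,179

Veteran's Credit: 9% of the £44,400 excess over £169,600 is £3,996; credit = £7,175 − £3,996 = £3,179.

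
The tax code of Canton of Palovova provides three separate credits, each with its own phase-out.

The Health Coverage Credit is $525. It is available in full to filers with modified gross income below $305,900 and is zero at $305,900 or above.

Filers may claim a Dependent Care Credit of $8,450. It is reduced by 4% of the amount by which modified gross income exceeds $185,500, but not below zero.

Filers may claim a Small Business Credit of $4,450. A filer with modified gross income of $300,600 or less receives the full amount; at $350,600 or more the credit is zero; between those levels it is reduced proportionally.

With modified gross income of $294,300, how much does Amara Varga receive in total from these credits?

Health Coverage Credit: $294,300 is below the $305,900 cutoff, so the full $525 applies.
Dependent Care Credit: 4% of the $108,800 excess over $185,500 is $4,352; credit = $8,450 − $4,352 = $4,098.
Small Business Credit: $294,300 is at or below the $300,600 threshold, so the full $4,450 applies.
Total: $525 + $4,098 + $4,450 = $9,073.

$9,073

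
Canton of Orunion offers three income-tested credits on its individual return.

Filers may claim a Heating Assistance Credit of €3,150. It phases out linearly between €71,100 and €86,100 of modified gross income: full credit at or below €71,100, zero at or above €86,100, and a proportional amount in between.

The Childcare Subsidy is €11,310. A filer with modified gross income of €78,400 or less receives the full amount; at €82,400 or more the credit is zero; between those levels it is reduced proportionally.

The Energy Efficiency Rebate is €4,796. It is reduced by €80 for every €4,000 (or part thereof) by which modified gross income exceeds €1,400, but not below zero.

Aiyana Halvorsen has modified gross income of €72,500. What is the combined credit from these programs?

Heating Assistance Credit: €72,500 is €1,400 into a €15,000 phase-out range, leaving 13,600/15,000 of the credit: €3,150 × 13,600/15,000 = €2,856.
Childcare Subsidy: €72,500 is at or below the €78,400 threshold, so the full €11,310 applies.
Energy Efficiency Rebate: income exceeds €1,400 by €71,100, which is 18 full-or-partial €4,000 increments; reduction = 18 × €80 = €1,440, leaving €3,356.
Total: €2,856 + €11,310 + €3,356 = €17,522.

€17,522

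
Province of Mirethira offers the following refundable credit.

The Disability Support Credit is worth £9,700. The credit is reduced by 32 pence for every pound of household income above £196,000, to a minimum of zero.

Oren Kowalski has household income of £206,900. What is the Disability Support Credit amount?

Disability Support Credit: 32% of the £10,900 excess over £196,000 is £3,488; credit = £9,700 − £3,488 = £6,212.

£6,212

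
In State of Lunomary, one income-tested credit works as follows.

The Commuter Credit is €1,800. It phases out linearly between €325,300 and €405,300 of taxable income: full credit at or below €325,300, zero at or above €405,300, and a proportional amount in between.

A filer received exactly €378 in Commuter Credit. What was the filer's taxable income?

€378 is 378/1,800 of the full €1,800, so 1,422/1,800 of the €80,000 range has been used: income = €325,300 + €80,000 × 1,422/1,800 = €388,500.

€388,500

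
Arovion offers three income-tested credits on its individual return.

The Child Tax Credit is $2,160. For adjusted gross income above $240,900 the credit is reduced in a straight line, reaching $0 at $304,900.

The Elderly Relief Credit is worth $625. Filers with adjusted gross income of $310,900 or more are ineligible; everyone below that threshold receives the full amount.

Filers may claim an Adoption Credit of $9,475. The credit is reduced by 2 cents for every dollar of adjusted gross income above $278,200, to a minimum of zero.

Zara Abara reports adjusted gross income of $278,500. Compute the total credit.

$10,985

Child Tax Credit: $278,500 is $37,600 into a $64,000 phase-out range, leaving 26,400/64,000 of the credit: $2,160 × 26,400/64,000 = $891.
Elderly Relief Credit: $278,500 is below the $310,900 cutoff, so the full $625 applies.
Adoption Credit: 2% of the $300 excess over $278,200 is $6; credit = $9,475 − $6 = $9,469.
Total: $891 + $625 + $9,469 = $10,985.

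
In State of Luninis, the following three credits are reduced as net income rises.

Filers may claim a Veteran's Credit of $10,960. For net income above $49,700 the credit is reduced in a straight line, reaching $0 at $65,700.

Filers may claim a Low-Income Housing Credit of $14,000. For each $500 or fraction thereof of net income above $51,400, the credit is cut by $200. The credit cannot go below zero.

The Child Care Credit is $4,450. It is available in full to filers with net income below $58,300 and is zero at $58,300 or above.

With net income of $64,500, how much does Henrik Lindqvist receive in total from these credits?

Veteran's Credit: $64,500 is $14,800 into a $16,000 phase-out range, leaving 1,200/16,000 of the credit: $10,960 × 1,200/16,000 = $822.
Low-Income Housing Credit: income exceeds $51,400 by $13,100, which is 27 full-or-partial $500 increments; reduction = 27 × $200 = $5,400, leaving $8,600.
Child Care Credit: $64,500 meets or exceeds the $58,300 cutoff, so the credit is $0.
Total: $822 + $8,600 + $0 = $9,422.

$9,422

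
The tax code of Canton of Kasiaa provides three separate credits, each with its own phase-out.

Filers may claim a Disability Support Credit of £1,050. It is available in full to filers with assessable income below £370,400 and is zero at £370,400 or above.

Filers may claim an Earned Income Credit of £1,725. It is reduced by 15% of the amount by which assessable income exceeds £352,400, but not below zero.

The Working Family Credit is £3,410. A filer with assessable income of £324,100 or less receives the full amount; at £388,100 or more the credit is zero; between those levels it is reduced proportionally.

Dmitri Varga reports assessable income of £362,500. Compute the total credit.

Disability Support Credit: £362,500 is below the £370,400 cutoff, so the full £1,050 applies.
Earned Income Credit: 15% of the £10,100 excess over £352,400 is £1,515; credit = £1,725 − £1,515 = £210.
Working Family Credit: £362,500 is £38,400 into a £64,000 phase-out range, leaving 25,600/64,000 of the credit: £3,410 × 25,600/64,000 = £1,364.
Total: £1,050 + £210 + £1,364 = £2,624.

£2,624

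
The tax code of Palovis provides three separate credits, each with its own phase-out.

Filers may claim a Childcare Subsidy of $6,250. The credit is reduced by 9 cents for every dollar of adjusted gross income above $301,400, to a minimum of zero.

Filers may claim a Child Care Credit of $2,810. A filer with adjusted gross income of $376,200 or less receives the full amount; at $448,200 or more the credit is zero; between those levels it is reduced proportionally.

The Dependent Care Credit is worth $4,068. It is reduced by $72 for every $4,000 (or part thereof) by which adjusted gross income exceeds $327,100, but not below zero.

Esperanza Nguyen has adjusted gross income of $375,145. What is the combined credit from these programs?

$5,942

Childcare Subsidy: 9% of the $73,745 excess over $301,400 is $6,637.05 ≥ base, so the credit is $0.
Child Care Credit: $375,145 is at or below the $376,200 threshold, so the full $2,810 applies.
Dependent Care Credit: income exceeds $327,100 by $48,045, which is 13 full-or-partial $4,000 increments; reduction = 13 × $72 = $936, leaving $3,132.
Total: $0 + $2,810 + $3,132 = $5,942.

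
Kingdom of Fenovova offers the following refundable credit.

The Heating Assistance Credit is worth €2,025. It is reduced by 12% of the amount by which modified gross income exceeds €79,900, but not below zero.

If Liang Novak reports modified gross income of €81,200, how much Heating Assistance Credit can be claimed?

Heating Assistance Credit: 12% of the €1,300 excess over €79,900 is €156; credit = €2,025 − €156 = €1,869.

€1,869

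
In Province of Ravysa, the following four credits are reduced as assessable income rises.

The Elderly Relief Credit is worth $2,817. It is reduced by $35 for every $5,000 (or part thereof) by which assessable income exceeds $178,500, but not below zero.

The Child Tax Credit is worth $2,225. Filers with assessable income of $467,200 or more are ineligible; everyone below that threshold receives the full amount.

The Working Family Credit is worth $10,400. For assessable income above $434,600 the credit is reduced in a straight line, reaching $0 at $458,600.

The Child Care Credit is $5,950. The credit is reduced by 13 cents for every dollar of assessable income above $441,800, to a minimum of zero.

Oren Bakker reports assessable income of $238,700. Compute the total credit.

$20,937

Elderly Relief Credit: income exceeds $178,500 by $60,200, which is 13 full-or-partial $5,000 increments; reduction = 13 × $35 = $455, leaving $2,362.
Child Tax Credit: $238,700 is below the $467,200 cutoff, so the full $2,225 applies.
Working Family Credit: $238,700 is at or below the $434,600 threshold, so the full $10,400 applies.
Child Care Credit: $238,700 is at or below the $441,800 threshold, so the full $5,950 applies.
Total: $2,362 + $2,225 + $10,400 + $5,950 = $20,937.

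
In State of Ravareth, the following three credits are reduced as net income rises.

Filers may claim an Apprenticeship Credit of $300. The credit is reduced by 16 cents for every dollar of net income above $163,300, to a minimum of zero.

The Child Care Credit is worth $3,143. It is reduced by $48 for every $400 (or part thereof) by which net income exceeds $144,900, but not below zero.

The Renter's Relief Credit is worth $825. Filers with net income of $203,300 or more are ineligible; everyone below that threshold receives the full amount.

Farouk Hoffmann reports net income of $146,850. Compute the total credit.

Apprenticeship Credit: $146,850 is at or below the $163,300 threshold, so the full $300 applies.
Child Care Credit: income exceeds $144,900 by $1,950, which is 5 full-or-partial $400 increments; reduction = 5 × $48 = $240, leaving $2,903.
Renter's Relief Credit: $146,850 is below the $203,300 cutoff, so the full $825 applies.
Total: $300 + $2,903 + $825 = $4,028.

$4,028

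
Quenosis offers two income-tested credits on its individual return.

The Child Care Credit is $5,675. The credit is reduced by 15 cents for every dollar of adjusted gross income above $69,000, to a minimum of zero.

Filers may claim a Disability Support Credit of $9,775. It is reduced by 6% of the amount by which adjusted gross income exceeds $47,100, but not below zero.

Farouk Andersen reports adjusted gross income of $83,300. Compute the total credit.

Child Care Credit: 15% of the $14,300 excess over $69,000 is $2,145; credit = $5,675 − $2,145 = $3,530.
Disability Support Credit: 6% of the $36,200 excess over $47,100 is $2,172; credit = $9,775 − $2,172 = $7,603.
Total: $3,530 + $7,603 = $11,133.

$11,133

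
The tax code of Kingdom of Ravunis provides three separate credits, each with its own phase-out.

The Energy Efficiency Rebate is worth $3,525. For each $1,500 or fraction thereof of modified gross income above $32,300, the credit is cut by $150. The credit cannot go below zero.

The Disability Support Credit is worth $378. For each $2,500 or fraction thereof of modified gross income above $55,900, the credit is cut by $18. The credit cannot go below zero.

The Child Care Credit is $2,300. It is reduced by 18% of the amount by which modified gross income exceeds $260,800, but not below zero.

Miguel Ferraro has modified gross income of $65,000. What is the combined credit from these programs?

$2,831

Energy Efficiency Rebate: income exceeds $32,300 by $32,700, which is 22 full-or-partial $1,500 increments; reduction = 22 × $150 = $3,300, leaving $225.
Disability Support Credit: income exceeds $55,900 by $9,100, which is 4 full-or-partial $2,500 increments; reduction = 4 × $18 = $72, leaving $306.
Child Care Credit: $65,000 is at or below the $260,800 threshold, so the full $2,300 applies.
Total: $225 + $306 + $2,300 = $2,831.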